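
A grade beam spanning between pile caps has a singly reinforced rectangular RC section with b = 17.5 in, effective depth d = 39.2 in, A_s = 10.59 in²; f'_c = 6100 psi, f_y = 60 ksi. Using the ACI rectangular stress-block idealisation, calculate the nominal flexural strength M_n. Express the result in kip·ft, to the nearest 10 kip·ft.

M_n ≈ 1890 kip·ft

T = A_s f_y = 10.59 × 60 = 635.4 kips.
a = T/(0.85 f'_c b) = 635.4/(0.85 × 6.1 × 17.5) = 7.003 in.
M_n = T(d − a/2) = 635.4 × (39.2 − 3.5015) = 22682.8 kip·in = 22682.8/12 = 1890.23 kip·ft.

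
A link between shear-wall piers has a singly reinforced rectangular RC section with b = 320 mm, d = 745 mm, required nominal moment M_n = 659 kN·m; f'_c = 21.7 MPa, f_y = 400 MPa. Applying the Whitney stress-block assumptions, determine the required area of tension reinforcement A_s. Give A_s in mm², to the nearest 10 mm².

A_s ≈ 2490 mm²

With M_n = 0.85 f'_c a b (d − a/2), solve the quadratic for a:
a = d − √(d² − 2M_n/(0.85 f'_c b)) = 745 − √(745² − 2 × 659×10⁶/(0.85 × 21.7 × 320)) = 169.04 mm.
A_s = 0.85 f'_c a b / f_y = 0.85 × 21.7 × 169.04 × 320 / 400 = 2494.4 mm².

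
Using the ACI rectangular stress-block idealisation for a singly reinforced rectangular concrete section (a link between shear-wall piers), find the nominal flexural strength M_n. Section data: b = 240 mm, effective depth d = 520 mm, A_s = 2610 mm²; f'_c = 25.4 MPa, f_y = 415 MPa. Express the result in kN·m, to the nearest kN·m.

T = A_s f_y = 2610 × 415 = 1083150 N = 1083.15 kN.
From C = T: a = T/(0.85 f'_c b) = 1083150/(0.85 × 25.4 × 240) = 209.04 mm.
M_n = T(d − a/2) = 1083.15 kN × (520 − 104.52) mm = 450.03 kN·m.

M_n ≈ 450 kN·m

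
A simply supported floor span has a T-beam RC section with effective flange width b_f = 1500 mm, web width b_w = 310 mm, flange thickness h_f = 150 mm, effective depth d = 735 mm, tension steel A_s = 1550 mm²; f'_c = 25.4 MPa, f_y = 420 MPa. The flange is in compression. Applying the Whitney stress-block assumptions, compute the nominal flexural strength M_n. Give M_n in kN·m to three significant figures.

Tension: T = A_s f_y = 1550 × 420 = 651000 N.
Try a within the flange: a = T/(0.85 f'_c b_f) = 651000/(0.85 × 25.4 × 1500) = 20.10 mm.
Since a = 20.10 ≤ h_f = 150 mm, the stress block lies entirely in the flange; analyse as a rectangular beam of width b_f.
M_n = T(d − a/2) = 651000 × (735 − 10.05) = 471.94 × 10⁶ N·mm.
M_n = 471.94 kN·m.

M_n ≈ 472 kN·m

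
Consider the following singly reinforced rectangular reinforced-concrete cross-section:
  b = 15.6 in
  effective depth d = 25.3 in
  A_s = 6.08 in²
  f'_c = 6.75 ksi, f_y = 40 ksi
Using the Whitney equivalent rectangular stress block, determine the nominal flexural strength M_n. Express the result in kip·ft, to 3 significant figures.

T = A_s f_y = 6.08 × 40 = 243.2 kips.
a = T/(0.85 f'_c b) = 243.2/(0.85 × 6.75 × 15.6) = 2.717 in.
M_n = T(d − a/2) = 243.2 × (25.3 − 1.3585) = 5822.6 kip·in = 5822.6/12 = 485.22 kip·ft.

M_n ≈ 485 kip·ft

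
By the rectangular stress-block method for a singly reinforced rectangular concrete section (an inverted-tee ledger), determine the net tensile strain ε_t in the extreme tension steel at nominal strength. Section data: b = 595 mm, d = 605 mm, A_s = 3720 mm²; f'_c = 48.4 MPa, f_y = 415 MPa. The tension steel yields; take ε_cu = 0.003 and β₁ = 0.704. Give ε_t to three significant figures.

a = A_s f_y/(0.85 f'_c b) = 63.07 mm.
β₁ = 0.704, so c = a/β₁ = 63.07/0.704 = 89.59 mm.
From the linear strain diagram with ε_cu = 0.003: ε_t = 0.003 (d − c)/c = 0.003 × (605 − 89.59)/89.59 = 0.0173.
Since ε_t ≥ 0.005, the section is tension-controlled.

ε_t ≈ 0.0173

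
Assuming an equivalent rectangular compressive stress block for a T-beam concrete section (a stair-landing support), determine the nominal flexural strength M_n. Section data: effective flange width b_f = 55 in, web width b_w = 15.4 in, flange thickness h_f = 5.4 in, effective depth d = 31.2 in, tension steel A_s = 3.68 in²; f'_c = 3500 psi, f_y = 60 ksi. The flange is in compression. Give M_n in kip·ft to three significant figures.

Tension: T = A_s f_y = 3.68 × 60 = 220.8 kips.
Try a within the flange: a = T/(0.85 f'_c b_f) = 220.8/(0.85 × 3.5 × 55) = 1.349 in.
Since a = 1.349 ≤ h_f = 5.4 in, the stress block lies entirely in the flange; analyse as a rectangular beam of width b_f.
M_n = T(d − a/2) = 220.8 × (31.2 − 0.6745) = 6740.0 kip·in.
M_n = 6740.0/12 = 561.67 kip·ft.

M_n ≈ 562 kip·ft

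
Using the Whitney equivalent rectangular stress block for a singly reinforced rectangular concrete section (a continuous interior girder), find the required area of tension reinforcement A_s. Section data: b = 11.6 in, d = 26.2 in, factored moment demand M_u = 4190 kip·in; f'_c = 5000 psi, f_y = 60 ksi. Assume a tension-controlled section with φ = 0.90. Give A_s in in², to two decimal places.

M_n = M_u/φ = 4190/0.90 = 4655.56 kip·in.
From M_n = 0.85 f'_c a b (d − a/2):
a = d − √(d² − 2M_n/(0.85 f'_c b)) = 26.2 − √(26.2² − 2 × 4655.56/(0.85 × 5 × 11.6)) = 3.894 in.
A_s = 0.85 f'_c a b / f_y = 0.85 × 5 × 3.894 × 11.6 / 60 = 3.200 in².

A_s ≈ 3.20 in²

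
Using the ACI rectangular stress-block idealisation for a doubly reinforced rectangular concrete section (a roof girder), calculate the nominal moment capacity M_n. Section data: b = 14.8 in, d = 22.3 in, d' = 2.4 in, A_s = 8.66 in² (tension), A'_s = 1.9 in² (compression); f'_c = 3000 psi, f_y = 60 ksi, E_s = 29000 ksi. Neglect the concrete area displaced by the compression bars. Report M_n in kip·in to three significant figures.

M_n ≈ 9130 kip·in

Assume both steels yield.
a = (A_s − A'_s) f_y/(0.85 f'_c b) = (8.66 − 1.9) × 60/(0.85 × 3 × 14.8) = 10.747 in.
c = a/β₁ = 10.747/0.85 = 12.644 in; ε'_s = 0.003(c − d')/c = 0.0024 ≥ ε_y = 0.0021, so the compression steel yields.
M_n = (A_s − A'_s) f_y (d − a/2) + A'_s f_y (d − d') = 405.6 × (22.3 − 5.3735) + 114 × (22.3 − 2.4) = 6865.4 + 2268.6 = 9134.0 kip·in.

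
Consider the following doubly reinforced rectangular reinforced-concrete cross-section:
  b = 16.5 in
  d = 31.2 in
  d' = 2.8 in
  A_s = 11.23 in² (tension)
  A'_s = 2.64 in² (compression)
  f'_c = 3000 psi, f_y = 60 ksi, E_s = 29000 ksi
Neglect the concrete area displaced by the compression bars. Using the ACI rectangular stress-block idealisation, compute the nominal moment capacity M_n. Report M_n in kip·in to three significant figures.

M_n ≈ 17400 kip·in

Assume both steels yield.
a = (A_s − A'_s) f_y/(0.85 f'_c b) = (11.23 − 2.64) × 60/(0.85 × 3 × 16.5) = 12.250 in.
c = a/β₁ = 12.250/0.85 = 14.412 in; ε'_s = 0.003(c − d')/c = 0.0024 ≥ ε_y = 0.0021, so the compression steel yields.
M_n = (A_s − A'_s) f_y (d − a/2) + A'_s f_y (d − d') = 515.4 × (31.2 − 6.125) + 158.4 × (31.2 − 2.8) = 12923.7 + 4498.6 = 17422.3 kip·in.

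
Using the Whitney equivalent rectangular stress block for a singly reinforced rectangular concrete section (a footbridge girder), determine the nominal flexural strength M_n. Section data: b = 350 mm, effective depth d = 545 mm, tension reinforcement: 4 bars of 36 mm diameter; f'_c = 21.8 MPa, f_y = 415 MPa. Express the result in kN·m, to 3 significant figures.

A_s = 4 × 1018 = 4072 mm².
T = A_s f_y = 4072 × 415 = 1689880 N = 1689.88 kN.
From C = T: a = T/(0.85 f'_c b) = 1689880/(0.85 × 21.8 × 350) = 260.56 mm.
M_n = T(d − a/2) = 1689.88 kN × (545 − 130.28) mm = 700.83 kN·m.

M_n ≈ 701 kN·m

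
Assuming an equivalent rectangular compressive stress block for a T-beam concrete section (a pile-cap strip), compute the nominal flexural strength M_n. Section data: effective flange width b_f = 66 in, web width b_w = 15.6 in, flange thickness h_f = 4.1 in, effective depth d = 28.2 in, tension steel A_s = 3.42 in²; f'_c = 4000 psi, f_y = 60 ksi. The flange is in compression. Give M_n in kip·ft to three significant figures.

Tension: T = A_s f_y = 3.42 × 60 = 205.2 kips.
Try a within the flange: a = T/(0.85 f'_c b_f) = 205.2/(0.85 × 4 × 66) = 0.914 in.
Since a = 0.914 ≤ h_f = 4.1 in, the stress block lies entirely in the flange; analyse as a rectangular beam of width b_f.
M_n = T(d − a/2) = 205.2 × (28.2 − 0.457) = 5692.9 kip·in.
M_n = 5692.9/12 = 474.41 kip·ft.

M_n ≈ 474 kip·ft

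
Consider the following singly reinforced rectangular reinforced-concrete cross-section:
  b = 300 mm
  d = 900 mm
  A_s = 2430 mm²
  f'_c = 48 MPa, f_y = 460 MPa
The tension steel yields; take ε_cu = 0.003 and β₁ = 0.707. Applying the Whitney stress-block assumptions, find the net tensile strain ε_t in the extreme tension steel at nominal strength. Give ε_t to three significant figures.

a = A_s f_y/(0.85 f'_c b) = 91.32 mm.
β₁ = 0.707, so c = a/β₁ = 91.32/0.707 = 129.17 mm.
From the linear strain diagram with ε_cu = 0.003: ε_t = 0.003 (d − c)/c = 0.003 × (900 − 129.17)/129.17 = 0.0179.
Since ε_t ≥ 0.005, the section is tension-controlled.

ε_t ≈ 0.0179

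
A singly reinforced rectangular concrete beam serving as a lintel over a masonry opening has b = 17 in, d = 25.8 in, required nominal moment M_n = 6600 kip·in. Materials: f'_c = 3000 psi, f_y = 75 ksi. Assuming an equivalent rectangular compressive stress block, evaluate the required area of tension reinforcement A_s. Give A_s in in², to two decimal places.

A_s ≈ 3.93 in²

From M_n = 0.85 f'_c a b (d − a/2):
a = d − √(d² − 2M_n/(0.85 f'_c b)) = 25.8 − √(25.8² − 2 × 6600/(0.85 × 3 × 17)) = 6.796 in.
A_s = 0.85 f'_c a b / f_y = 0.85 × 3 × 6.796 × 17 / 75 = 3.928 in².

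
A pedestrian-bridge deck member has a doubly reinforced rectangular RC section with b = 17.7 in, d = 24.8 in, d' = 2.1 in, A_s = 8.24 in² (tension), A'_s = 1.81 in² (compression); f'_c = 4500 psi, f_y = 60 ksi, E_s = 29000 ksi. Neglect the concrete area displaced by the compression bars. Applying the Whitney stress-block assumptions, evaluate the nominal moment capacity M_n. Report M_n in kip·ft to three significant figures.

M_n ≈ 911 kip·ft

Assume both steels yield.
a = (A_s − A'_s) f_y/(0.85 f'_c b) = (8.24 − 1.81) × 60/(0.85 × 4.5 × 17.7) = 5.698 in.
c = a/β₁ = 5.698/0.825 = 6.907 in; ε'_s = 0.003(c − d')/c = 0.0021 ≥ ε_y = 0.0021, so the compression steel yields.
M_n = (A_s − A'_s) f_y (d − a/2) + A'_s f_y (d − d') = 385.8 × (24.8 − 2.849) + 108.6 × (24.8 − 2.1) = 8468.7 + 2465.2 = 10933.9 kip·in = 10933.9/12 = 911.16 kip·ft.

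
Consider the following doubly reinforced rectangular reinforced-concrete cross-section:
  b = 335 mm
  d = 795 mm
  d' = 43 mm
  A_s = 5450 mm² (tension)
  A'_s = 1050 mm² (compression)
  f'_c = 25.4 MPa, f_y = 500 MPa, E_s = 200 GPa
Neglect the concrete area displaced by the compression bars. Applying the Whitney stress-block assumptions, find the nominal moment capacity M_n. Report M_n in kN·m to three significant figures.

M_n ≈ 1810 kN·m

Assume both tension and compression steel yield.
Net tension couple steel: A_s − A'_s = 4400 mm².
a = (A_s − A'_s) f_y / (0.85 f'_c b) = 2200000/(0.85 × 25.4 × 335) = 304.18 mm.
c = a/β₁ = 304.18/0.85 = 357.86 mm; ε'_s = 0.003(c − d')/c = 0.0026 ≥ f_y/E_s = 0.0025, so compression steel does yield.
M_n = (A_s − A'_s) f_y (d − a/2) + A'_s f_y (d − d') = [2200000 × (795 − 152.09) + 525000 × (795 − 43)] × 10⁻⁶ = 1414.40 + 394.80 = 1809.20 kN·m.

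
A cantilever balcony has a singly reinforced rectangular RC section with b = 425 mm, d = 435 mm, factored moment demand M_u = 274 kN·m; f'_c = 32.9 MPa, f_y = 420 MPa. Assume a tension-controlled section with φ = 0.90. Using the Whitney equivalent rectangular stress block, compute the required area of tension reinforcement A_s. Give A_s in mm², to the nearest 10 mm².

M_n = M_u/φ = 274/0.90 = 304.444 kN·m.
With M_n = 0.85 f'_c a b (d − a/2), solve the quadratic for a:
a = d − √(d² − 2M_n/(0.85 f'_c b)) = 435 − √(435² − 2 × 304.444×10⁶/(0.85 × 32.9 × 425)) = 63.52 mm.
A_s = 0.85 f'_c a b / f_y = 0.85 × 32.9 × 63.52 × 425 / 420 = 1797.5 mm².

A_s ≈ 1800 mm²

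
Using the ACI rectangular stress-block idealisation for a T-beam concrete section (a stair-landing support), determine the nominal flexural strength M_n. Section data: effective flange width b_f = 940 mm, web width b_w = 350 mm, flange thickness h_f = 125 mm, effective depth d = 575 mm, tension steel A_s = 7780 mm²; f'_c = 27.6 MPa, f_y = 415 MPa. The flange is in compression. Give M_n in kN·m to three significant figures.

Tension: T = A_s f_y = 7780 × 415 = 3228700 N.
Try a within the flange: a = T/(0.85 f'_c b_f) = 3228700/(0.85 × 27.6 × 940) = 146.41 mm.
a = 146.41 > h_f = 125 mm: the block extends into the web. Split into flange-overhang and web parts.
C_f = 0.85 f'_c (b_f − b_w) h_f = 0.85 × 27.6 × (940 − 350) × 125 = 1730175 N.
Remaining web compression depth: a_w = (T − C_f)/(0.85 f'_c b_w) = (3228700 − 1730175)/(0.85 × 27.6 × 350) = 182.50 mm.
M_n = C_f(d − h_f/2) + (T − C_f)(d − a_w/2) = 1730175 × (575 − 62.5) + 1498525 × (575 − 91.25) = 886.71 + 724.91 = 1611.62 × 10⁶ N·mm.
M_n = 1611.62 kN·m.

M_n ≈ 1610 kN·m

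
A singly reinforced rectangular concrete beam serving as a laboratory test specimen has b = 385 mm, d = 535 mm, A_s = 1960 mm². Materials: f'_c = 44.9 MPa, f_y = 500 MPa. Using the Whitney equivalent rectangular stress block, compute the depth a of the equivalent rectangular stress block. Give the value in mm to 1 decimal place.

T = A_s f_y = 1960 × 500 = 980000 N = 980 kN.
Setting C = 0.85 f'_c a b equal to T: a = 980000/(0.85 × 44.9 × 385) = 66.7 mm.

a ≈ 66.7 mm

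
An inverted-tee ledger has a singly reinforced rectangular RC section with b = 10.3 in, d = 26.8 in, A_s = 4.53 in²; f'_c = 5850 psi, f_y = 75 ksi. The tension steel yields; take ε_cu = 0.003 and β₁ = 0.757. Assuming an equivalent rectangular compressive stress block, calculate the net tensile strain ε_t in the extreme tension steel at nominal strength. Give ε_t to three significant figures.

a = A_s f_y/(0.85 f'_c b) = 6.634 in.
β₁ = 0.757, so c = a/β₁ = 6.634/0.757 = 8.764 in.
From the linear strain diagram with ε_cu = 0.003: ε_t = 0.003 (d − c)/c = 0.003 × (26.8 − 8.764)/8.764 = 0.00617.
Since ε_t ≥ 0.005, the section is tension-controlled.

ε_t ≈ 0.00617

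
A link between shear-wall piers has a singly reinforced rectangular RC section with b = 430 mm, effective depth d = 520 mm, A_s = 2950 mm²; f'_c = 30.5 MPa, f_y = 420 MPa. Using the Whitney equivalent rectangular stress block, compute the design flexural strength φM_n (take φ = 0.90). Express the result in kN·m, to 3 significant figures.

T = A_s f_y = 2950 × 420 = 1239000 N = 1239 kN.
From C = T: a = T/(0.85 f'_c b) = 1239000/(0.85 × 30.5 × 430) = 111.14 mm.
M_n = T(d − a/2) = 1239 kN × (520 − 55.57) mm = 575.43 kN·m.
φM_n = 0.90 × 575.43 = 517.89 kN·m.

φM_n ≈ 518 kN·m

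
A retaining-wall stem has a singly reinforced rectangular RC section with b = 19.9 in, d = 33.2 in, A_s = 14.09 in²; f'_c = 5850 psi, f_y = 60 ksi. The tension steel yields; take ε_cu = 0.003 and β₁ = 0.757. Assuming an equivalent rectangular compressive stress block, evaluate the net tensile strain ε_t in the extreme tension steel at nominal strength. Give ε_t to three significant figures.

a = A_s f_y/(0.85 f'_c b) = 8.543 in.
β₁ = 0.757, so c = a/β₁ = 8.543/0.757 = 11.285 in.
From the linear strain diagram with ε_cu = 0.003: ε_t = 0.003 (d − c)/c = 0.003 × (33.2 − 11.285)/11.285 = 0.00583.
Since ε_t ≥ 0.005, the section is tension-controlled.

ε_t ≈ 0.00583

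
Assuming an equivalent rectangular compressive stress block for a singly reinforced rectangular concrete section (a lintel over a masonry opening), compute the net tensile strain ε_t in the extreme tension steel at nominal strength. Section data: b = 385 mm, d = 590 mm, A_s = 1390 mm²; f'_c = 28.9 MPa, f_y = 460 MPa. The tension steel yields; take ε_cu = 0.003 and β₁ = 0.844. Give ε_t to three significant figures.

ε_t ≈ 0.0191

a = A_s f_y/(0.85 f'_c b) = 67.61 mm.
β₁ = 0.844, so c = a/β₁ = 67.61/0.844 = 80.11 mm.
From the linear strain diagram with ε_cu = 0.003: ε_t = 0.003 (d − c)/c = 0.003 × (590 − 80.11)/80.11 = 0.0191.
Since ε_t ≥ 0.005, the section is tension-controlled.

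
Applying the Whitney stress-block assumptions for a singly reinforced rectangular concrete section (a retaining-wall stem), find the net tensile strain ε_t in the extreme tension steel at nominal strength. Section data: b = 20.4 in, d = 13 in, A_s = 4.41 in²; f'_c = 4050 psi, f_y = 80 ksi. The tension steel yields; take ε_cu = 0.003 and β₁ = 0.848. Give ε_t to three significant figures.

ε_t ≈ 0.00358

a = A_s f_y/(0.85 f'_c b) = 5.024 in.
β₁ = 0.848, so c = a/β₁ = 5.024/0.848 = 5.925 in.
From the linear strain diagram with ε_cu = 0.003: ε_t = 0.003 (d − c)/c = 0.003 × (13 − 5.925)/5.925 = 0.00358.
ε_t < 0.004 — the section is over-reinforced for flexure under ACI limits.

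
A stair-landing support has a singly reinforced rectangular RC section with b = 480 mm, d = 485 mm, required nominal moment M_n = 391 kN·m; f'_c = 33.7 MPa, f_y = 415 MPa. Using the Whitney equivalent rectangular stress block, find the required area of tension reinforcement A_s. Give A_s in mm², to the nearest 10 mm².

With M_n = 0.85 f'_c a b (d − a/2), solve the quadratic for a:
a = d − √(d² − 2M_n/(0.85 f'_c b)) = 485 − √(485² − 2 × 391×10⁶/(0.85 × 33.7 × 480)) = 62.68 mm.
A_s = 0.85 f'_c a b / f_y = 0.85 × 33.7 × 62.68 × 480 / 415 = 2076.7 mm².

A_s ≈ 2080 mm²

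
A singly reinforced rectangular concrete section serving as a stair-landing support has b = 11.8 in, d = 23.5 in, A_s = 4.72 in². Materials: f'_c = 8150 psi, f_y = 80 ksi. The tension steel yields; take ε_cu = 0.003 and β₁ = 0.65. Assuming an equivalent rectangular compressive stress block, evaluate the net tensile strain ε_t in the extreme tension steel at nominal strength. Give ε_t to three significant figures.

ε_t ≈ 0.00692

a = A_s f_y/(0.85 f'_c b) = 4.619 in.
β₁ = 0.65, so c = a/β₁ = 4.619/0.65 = 7.106 in.
From the linear strain diagram with ε_cu = 0.003: ε_t = 0.003 (d − c)/c = 0.003 × (23.5 − 7.106)/7.106 = 0.00692.
Since ε_t ≥ 0.005, the section is tension-controlled.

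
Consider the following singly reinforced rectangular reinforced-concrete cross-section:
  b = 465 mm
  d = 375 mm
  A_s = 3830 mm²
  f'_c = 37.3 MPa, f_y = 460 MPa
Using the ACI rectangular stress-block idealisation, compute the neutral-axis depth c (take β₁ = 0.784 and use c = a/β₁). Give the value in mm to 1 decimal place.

c ≈ 152.4 mm

T = A_s f_y = 3830 × 460 = 1761800 N = 1761.8 kN.
Setting C = 0.85 f'_c a b equal to T: a = 1761800/(0.85 × 37.3 × 465) = 119.502 mm.
With β₁ = 0.784, c = a/β₁ = 119.502/0.784 = 152.4 mm.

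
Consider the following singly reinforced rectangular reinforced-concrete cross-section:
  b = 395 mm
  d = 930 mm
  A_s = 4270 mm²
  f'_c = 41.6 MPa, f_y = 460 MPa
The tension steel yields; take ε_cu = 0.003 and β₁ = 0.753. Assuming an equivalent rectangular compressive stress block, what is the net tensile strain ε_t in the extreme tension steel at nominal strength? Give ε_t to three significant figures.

a = A_s f_y/(0.85 f'_c b) = 140.63 mm.
β₁ = 0.753, so c = a/β₁ = 140.63/0.753 = 186.76 mm.
From the linear strain diagram with ε_cu = 0.003: ε_t = 0.003 (d − c)/c = 0.003 × (930 − 186.76)/186.76 = 0.0119.
Since ε_t ≥ 0.005, the section is tension-controlled.

ε_t ≈ 0.0119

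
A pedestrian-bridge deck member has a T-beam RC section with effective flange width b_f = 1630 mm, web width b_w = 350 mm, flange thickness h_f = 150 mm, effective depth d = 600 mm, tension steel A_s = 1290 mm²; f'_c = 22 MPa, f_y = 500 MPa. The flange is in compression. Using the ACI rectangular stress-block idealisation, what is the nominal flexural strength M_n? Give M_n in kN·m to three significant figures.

M_n ≈ 380 kN·m

Tension: T = A_s f_y = 1290 × 500 = 645000 N.
Try a within the flange: a = T/(0.85 f'_c b_f) = 645000/(0.85 × 22 × 1630) = 21.16 mm.
Since a = 21.16 ≤ h_f = 150 mm, the stress block lies entirely in the flange; analyse as a rectangular beam of width b_f.
M_n = T(d − a/2) = 645000 × (600 − 10.58) = 380.18 × 10⁶ N·mm.
M_n = 380.18 kN·m.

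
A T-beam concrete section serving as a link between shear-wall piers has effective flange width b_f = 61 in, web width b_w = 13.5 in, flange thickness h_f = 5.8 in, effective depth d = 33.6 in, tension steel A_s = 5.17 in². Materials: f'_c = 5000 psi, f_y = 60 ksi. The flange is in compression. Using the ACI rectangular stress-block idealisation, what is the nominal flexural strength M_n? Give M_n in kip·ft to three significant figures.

M_n ≈ 853 kip·ft

Tension: T = A_s f_y = 5.17 × 60 = 310.2 kips.
Try a within the flange: a = T/(0.85 f'_c b_f) = 310.2/(0.85 × 5 × 61) = 1.197 in.
Since a = 1.197 ≤ h_f = 5.8 in, the stress block lies entirely in the flange; analyse as a rectangular beam of width b_f.
M_n = T(d − a/2) = 310.2 × (33.6 − 0.5985) = 10237.1 kip·in.
M_n = 10237.1/12 = 853.09 kip·ft.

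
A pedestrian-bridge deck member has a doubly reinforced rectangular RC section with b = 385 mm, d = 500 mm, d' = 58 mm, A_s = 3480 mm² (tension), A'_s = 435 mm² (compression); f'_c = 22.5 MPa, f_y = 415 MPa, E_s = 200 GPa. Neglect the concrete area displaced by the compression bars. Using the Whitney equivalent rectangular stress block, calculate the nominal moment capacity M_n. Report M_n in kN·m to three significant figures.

Assume both tension and compression steel yield.
Net tension couple steel: A_s − A'_s = 3045 mm².
a = (A_s − A'_s) f_y / (0.85 f'_c b) = 1263675/(0.85 × 22.5 × 385) = 171.62 mm.
c = a/β₁ = 171.62/0.85 = 201.91 mm; ε'_s = 0.003(c − d')/c = 0.0021 ≥ f_y/E_s = 0.0021, so compression steel does yield.
M_n = (A_s − A'_s) f_y (d − a/2) + A'_s f_y (d − d') = [1263675 × (500 − 85.81) + 180525 × (500 − 58)] × 10⁻⁶ = 523.40 + 79.79 = 603.19 kN·m.

M_n ≈ 603 kN·m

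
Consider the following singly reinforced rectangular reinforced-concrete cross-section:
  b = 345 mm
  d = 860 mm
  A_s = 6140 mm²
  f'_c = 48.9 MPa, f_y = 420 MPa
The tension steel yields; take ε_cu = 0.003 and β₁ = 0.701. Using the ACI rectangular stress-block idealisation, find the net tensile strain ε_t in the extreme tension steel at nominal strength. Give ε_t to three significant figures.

a = A_s f_y/(0.85 f'_c b) = 179.83 mm.
β₁ = 0.701, so c = a/β₁ = 179.83/0.701 = 256.53 mm.
From the linear strain diagram with ε_cu = 0.003: ε_t = 0.003 (d − c)/c = 0.003 × (860 − 256.53)/256.53 = 0.00706.
Since ε_t ≥ 0.005, the section is tension-controlled.

ε_t ≈ 0.00706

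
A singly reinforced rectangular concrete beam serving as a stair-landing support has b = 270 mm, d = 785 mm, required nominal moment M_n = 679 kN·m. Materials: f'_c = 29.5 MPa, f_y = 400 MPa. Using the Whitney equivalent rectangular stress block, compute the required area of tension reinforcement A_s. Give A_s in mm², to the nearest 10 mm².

A_s ≈ 2370 mm²

With M_n = 0.85 f'_c a b (d − a/2), solve the quadratic for a:
a = d − √(d² − 2M_n/(0.85 f'_c b)) = 785 − √(785² − 2 × 679×10⁶/(0.85 × 29.5 × 270)) = 140.30 mm.
A_s = 0.85 f'_c a b / f_y = 0.85 × 29.5 × 140.30 × 270 / 400 = 2374.7 mm².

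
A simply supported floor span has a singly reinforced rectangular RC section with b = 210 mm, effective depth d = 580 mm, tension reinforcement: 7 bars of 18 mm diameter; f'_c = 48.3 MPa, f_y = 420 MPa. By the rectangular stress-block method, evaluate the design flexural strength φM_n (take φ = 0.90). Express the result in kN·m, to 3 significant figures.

A_s = 7 × 254 = 1778 mm².
T = A_s f_y = 1778 × 420 = 746760 N = 746.76 kN.
From C = T: a = T/(0.85 f'_c b) = 746760/(0.85 × 48.3 × 210) = 86.62 mm.
M_n = T(d − a/2) = 746.76 kN × (580 − 43.31) mm = 400.78 kN·m.
φM_n = 0.90 × 400.78 = 360.70 kN·m.

φM_n ≈ 361 kN·m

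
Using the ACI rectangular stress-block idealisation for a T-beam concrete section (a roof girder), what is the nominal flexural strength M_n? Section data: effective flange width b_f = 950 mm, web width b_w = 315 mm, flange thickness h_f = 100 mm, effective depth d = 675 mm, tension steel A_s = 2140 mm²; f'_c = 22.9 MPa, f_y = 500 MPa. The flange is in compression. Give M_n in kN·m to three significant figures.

Tension: T = A_s f_y = 2140 × 500 = 1070000 N.
Try a within the flange: a = T/(0.85 f'_c b_f) = 1070000/(0.85 × 22.9 × 950) = 57.86 mm.
Since a = 57.86 ≤ h_f = 100 mm, the stress block lies entirely in the flange; analyse as a rectangular beam of width b_f.
M_n = T(d − a/2) = 1070000 × (675 − 28.93) = 691.29 × 10⁶ N·mm.
M_n = 691.29 kN·m.

M_n ≈ 691 kN·m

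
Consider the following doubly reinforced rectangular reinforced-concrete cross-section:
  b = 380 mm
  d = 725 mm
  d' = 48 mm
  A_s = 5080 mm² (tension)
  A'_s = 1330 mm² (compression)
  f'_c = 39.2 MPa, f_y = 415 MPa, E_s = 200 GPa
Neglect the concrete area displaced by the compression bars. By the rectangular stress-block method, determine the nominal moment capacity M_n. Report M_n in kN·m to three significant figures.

M_n ≈ 1410 kN·m

Assume both tension and compression steel yield.
Net tension couple steel: A_s − A'_s = 3750 mm².
a = (A_s − A'_s) f_y / (0.85 f'_c b) = 1556250/(0.85 × 39.2 × 380) = 122.91 mm.
c = a/β₁ = 122.91/0.77 = 159.62 mm; ε'_s = 0.003(c − d')/c = 0.0021 ≥ f_y/E_s = 0.0021, so compression steel does yield.
M_n = (A_s − A'_s) f_y (d − a/2) + A'_s f_y (d − d') = [1556250 × (725 − 61.455) + 551950 × (725 − 48)] × 10⁻⁶ = 1032.64 + 373.67 = 1406.31 kN·m.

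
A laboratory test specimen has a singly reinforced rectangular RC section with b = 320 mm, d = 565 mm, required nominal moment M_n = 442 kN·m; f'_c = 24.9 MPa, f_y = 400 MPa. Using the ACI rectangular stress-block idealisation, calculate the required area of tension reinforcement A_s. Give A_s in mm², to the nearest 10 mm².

With M_n = 0.85 f'_c a b (d − a/2), solve the quadratic for a:
a = d − √(d² − 2M_n/(0.85 f'_c b)) = 565 − √(565² − 2 × 442×10⁶/(0.85 × 24.9 × 320)) = 130.60 mm.
A_s = 0.85 f'_c a b / f_y = 0.85 × 24.9 × 130.60 × 320 / 400 = 2211.3 mm².

A_s ≈ 2210 mm²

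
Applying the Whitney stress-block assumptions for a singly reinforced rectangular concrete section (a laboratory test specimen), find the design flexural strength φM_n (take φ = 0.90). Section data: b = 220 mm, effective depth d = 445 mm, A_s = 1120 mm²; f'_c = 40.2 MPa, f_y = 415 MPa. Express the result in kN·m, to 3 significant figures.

T = A_s f_y = 1120 × 415 = 464800 N = 464.8 kN.
From C = T: a = T/(0.85 f'_c b) = 464800/(0.85 × 40.2 × 220) = 61.83 mm.
M_n = T(d − a/2) = 464.8 kN × (445 − 30.915) mm = 192.47 kN·m.
φM_n = 0.90 × 192.47 = 173.22 kN·m.

φM_n ≈ 173 kN·m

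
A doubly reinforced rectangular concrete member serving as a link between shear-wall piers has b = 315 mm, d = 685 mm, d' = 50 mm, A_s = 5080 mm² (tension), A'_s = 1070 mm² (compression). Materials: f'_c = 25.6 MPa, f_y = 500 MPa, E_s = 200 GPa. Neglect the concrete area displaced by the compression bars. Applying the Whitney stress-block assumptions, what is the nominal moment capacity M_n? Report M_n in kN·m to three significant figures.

Assume both tension and compression steel yield.
Net tension couple steel: A_s − A'_s = 4010 mm².
a = (A_s − A'_s) f_y / (0.85 f'_c b) = 2005000/(0.85 × 25.6 × 315) = 292.51 mm.
c = a/β₁ = 292.51/0.85 = 344.13 mm; ε'_s = 0.003(c − d')/c = 0.0026 ≥ f_y/E_s = 0.0025, so compression steel does yield.
M_n = (A_s − A'_s) f_y (d − a/2) + A'_s f_y (d − d') = [2005000 × (685 − 146.255) + 535000 × (685 − 50)] × 10⁻⁶ = 1080.18 + 339.73 = 1419.91 kN·m.

M_n ≈ 1420 kN·m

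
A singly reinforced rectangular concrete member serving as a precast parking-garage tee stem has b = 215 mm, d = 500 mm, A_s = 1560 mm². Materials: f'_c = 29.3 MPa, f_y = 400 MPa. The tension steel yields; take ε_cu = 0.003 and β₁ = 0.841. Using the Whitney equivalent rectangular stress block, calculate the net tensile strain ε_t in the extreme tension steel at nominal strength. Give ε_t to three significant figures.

a = A_s f_y/(0.85 f'_c b) = 116.54 mm.
β₁ = 0.841, so c = a/β₁ = 116.54/0.841 = 138.57 mm.
From the linear strain diagram with ε_cu = 0.003: ε_t = 0.003 (d − c)/c = 0.003 × (500 − 138.57)/138.57 = 0.00782.
Since ε_t ≥ 0.005, the section is tension-controlled.

ε_t ≈ 0.00782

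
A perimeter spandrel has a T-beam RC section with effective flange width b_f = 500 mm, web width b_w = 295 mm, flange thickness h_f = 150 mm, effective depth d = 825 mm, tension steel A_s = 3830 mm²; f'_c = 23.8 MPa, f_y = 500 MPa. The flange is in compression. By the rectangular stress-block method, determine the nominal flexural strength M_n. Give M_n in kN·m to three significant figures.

M_n ≈ 1390 kN·m

Tension: T = A_s f_y = 3830 × 500 = 1915000 N.
Try a within the flange: a = T/(0.85 f'_c b_f) = 1915000/(0.85 × 23.8 × 500) = 189.32 mm.
a = 189.32 > h_f = 150 mm: the block extends into the web. Split into flange-overhang and web parts.
C_f = 0.85 f'_c (b_f − b_w) h_f = 0.85 × 23.8 × (500 − 295) × 150 = 622073 N.
Remaining web compression depth: a_w = (T − C_f)/(0.85 f'_c b_w) = (1915000 − 622073)/(0.85 × 23.8 × 295) = 216.65 mm.
M_n = C_f(d − h_f/2) + (T − C_f)(d − a_w/2) = 622073 × (825 − 75) + 1292927 × (825 − 108.325) = 466.55 + 926.61 = 1393.16 × 10⁶ N·mm.
M_n = 1393.16 kN·m.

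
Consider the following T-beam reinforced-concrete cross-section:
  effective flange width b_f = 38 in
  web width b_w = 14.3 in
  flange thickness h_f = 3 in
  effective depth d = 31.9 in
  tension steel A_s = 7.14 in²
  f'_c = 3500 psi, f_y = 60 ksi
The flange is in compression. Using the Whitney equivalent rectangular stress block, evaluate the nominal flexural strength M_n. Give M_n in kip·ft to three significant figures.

M_n ≈ 1070 kip·ft

Tension: T = A_s f_y = 7.14 × 60 = 428.4 kips.
Try a within the flange: a = T/(0.85 f'_c b_f) = 428.4/(0.85 × 3.5 × 38) = 3.789 in.
a = 3.789 > h_f = 3 in: the block extends into the web. Split into flange-overhang and web parts.
C_f = 0.85 f'_c (b_f − b_w) h_f = 0.85 × 3.5 × (38 − 14.3) × 3 = 211.5 kips.
Remaining web compression depth: a_w = (T − C_f)/(0.85 f'_c b_w) = (428.4 − 211.5)/(0.85 × 3.5 × 14.3) = 5.098 in.
M_n = C_f(d − h_f/2) + (T − C_f)(d − a_w/2) = 211.5 × (31.9 − 1.5) + 216.9 × (31.9 − 2.549) = 6429.6 + 6366.2 = 12795.8 kip·in.
M_n = 12795.8/12 = 1066.32 kip·ft.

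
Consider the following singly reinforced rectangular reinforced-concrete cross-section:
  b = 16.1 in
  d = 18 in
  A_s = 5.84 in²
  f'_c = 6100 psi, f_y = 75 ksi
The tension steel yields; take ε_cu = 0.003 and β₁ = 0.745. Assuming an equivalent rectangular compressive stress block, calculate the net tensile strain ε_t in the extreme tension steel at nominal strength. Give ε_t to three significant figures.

a = A_s f_y/(0.85 f'_c b) = 5.247 in.
β₁ = 0.745, so c = a/β₁ = 5.247/0.745 = 7.043 in.
From the linear strain diagram with ε_cu = 0.003: ε_t = 0.003 (d − c)/c = 0.003 × (18 − 7.043)/7.043 = 0.00467.
ε_t is between 0.004 and 0.005 — transition zone.

ε_t ≈ 0.00467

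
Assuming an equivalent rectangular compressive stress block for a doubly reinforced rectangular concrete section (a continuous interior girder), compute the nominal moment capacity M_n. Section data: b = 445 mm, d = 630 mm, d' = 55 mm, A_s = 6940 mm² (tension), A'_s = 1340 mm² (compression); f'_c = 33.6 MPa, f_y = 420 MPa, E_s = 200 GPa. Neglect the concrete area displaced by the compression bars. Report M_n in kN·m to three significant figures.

Assume both tension and compression steel yield.
Net tension couple steel: A_s − A'_s = 5600 mm².
a = (A_s − A'_s) f_y / (0.85 f'_c b) = 2352000/(0.85 × 33.6 × 445) = 185.06 mm.
c = a/β₁ = 185.06/0.81 = 228.47 mm; ε'_s = 0.003(c − d')/c = 0.0023 ≥ f_y/E_s = 0.0021, so compression steel does yield.
M_n = (A_s − A'_s) f_y (d − a/2) + A'_s f_y (d − d') = [2352000 × (630 − 92.53) + 562800 × (630 − 55)] × 10⁻⁶ = 1264.13 + 323.61 = 1587.74 kN·m.

M_n ≈ 1590 kN·m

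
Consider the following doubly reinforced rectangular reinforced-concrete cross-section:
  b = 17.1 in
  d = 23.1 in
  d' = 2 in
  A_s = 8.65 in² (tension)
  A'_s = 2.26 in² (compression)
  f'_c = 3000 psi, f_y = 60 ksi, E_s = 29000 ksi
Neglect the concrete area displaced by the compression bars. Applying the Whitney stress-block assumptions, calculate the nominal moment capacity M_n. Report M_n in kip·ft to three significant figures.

Assume both steels yield.
a = (A_s − A'_s) f_y/(0.85 f'_c b) = (8.65 − 2.26) × 60/(0.85 × 3 × 17.1) = 8.793 in.
c = a/β₁ = 8.793/0.85 = 10.345 in; ε'_s = 0.003(c − d')/c = 0.0024 ≥ ε_y = 0.0021, so the compression steel yields.
M_n = (A_s − A'_s) f_y (d − a/2) + A'_s f_y (d − d') = 383.4 × (23.1 − 4.3965) + 135.6 × (23.1 − 2) = 7170.9 + 2861.2 = 10032.1 kip·in = 10032.1/12 = 836.01 kip·ft.

M_n ≈ 836 kip·ft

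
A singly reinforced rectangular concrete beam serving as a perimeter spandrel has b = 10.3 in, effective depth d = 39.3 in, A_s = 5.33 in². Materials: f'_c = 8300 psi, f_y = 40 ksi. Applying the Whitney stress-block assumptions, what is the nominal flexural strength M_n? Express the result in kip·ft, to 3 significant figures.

M_n ≈ 672 kip·ft

T = A_s f_y = 5.33 × 40 = 213.2 kips.
a = T/(0.85 f'_c b) = 213.2/(0.85 × 8.3 × 10.3) = 2.934 in.
M_n = T(d − a/2) = 213.2 × (39.3 − 1.467) = 8066.0 kip·in = 8066.0/12 = 672.17 kip·ft.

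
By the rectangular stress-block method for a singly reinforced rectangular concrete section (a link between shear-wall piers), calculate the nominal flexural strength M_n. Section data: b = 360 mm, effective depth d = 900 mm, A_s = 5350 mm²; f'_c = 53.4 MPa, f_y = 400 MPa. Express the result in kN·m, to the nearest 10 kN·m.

M_n ≈ 1790 kN·m

T = A_s f_y = 5350 × 400 = 2140000 N = 2140 kN.
From C = T: a = T/(0.85 f'_c b) = 2140000/(0.85 × 53.4 × 360) = 130.96 mm.
M_n = T(d − a/2) = 2140 kN × (900 − 65.48) mm = 1785.87 kN·m.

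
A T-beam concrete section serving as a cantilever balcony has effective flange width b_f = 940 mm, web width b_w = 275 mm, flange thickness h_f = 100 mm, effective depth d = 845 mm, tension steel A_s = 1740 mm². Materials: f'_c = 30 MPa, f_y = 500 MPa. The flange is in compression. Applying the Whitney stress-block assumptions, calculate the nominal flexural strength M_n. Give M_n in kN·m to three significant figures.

M_n ≈ 719 kN·m

Tension: T = A_s f_y = 1740 × 500 = 870000 N.
Try a within the flange: a = T/(0.85 f'_c b_f) = 870000/(0.85 × 30 × 940) = 36.30 mm.
Since a = 36.30 ≤ h_f = 100 mm, the stress block lies entirely in the flange; analyse as a rectangular beam of width b_f.
M_n = T(d − a/2) = 870000 × (845 − 18.15) = 719.36 × 10⁶ N·mm.
M_n = 719.36 kN·m.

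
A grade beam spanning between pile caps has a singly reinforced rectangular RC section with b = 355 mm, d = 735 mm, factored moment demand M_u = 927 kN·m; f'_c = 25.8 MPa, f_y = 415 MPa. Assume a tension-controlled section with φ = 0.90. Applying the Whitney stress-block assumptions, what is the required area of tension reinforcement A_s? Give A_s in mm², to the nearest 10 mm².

M_n = M_u/φ = 927/0.90 = 1030 kN·m.
With M_n = 0.85 f'_c a b (d − a/2), solve the quadratic for a:
a = d − √(d² − 2M_n/(0.85 f'_c b)) = 735 − √(735² − 2 × 1030×10⁶/(0.85 × 25.8 × 355)) = 210.01 mm.
A_s = 0.85 f'_c a b / f_y = 0.85 × 25.8 × 210.01 × 355 / 415 = 3939.7 mm².

A_s ≈ 3940 mm²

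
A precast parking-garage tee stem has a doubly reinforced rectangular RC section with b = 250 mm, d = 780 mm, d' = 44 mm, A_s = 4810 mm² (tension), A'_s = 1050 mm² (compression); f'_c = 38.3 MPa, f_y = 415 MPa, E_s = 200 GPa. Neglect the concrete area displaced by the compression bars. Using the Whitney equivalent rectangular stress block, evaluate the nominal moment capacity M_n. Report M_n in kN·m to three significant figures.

Assume both tension and compression steel yield.
Net tension couple steel: A_s − A'_s = 3760 mm².
a = (A_s − A'_s) f_y / (0.85 f'_c b) = 1560400/(0.85 × 38.3 × 250) = 191.72 mm.
c = a/β₁ = 191.72/0.776 = 247.06 mm; ε'_s = 0.003(c − d')/c = 0.0025 ≥ f_y/E_s = 0.0021, so compression steel does yield.
M_n = (A_s − A'_s) f_y (d − a/2) + A'_s f_y (d − d') = [1560400 × (780 − 95.86) + 435750 × (780 − 44)] × 10⁻⁶ = 1067.53 + 320.71 = 1388.24 kN·m.

M_n ≈ 1390 kN·m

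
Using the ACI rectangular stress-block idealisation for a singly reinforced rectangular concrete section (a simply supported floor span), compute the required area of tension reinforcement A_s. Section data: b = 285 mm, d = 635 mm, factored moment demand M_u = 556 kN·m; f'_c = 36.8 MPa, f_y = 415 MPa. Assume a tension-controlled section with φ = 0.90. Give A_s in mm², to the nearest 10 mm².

A_s ≈ 2590 mm²

M_n = M_u/φ = 556/0.90 = 617.778 kN·m.
With M_n = 0.85 f'_c a b (d − a/2), solve the quadratic for a:
a = d − √(d² − 2M_n/(0.85 f'_c b)) = 635 − √(635² − 2 × 617.778×10⁶/(0.85 × 36.8 × 285)) = 120.58 mm.
A_s = 0.85 f'_c a b / f_y = 0.85 × 36.8 × 120.58 × 285 / 415 = 2590.2 mm².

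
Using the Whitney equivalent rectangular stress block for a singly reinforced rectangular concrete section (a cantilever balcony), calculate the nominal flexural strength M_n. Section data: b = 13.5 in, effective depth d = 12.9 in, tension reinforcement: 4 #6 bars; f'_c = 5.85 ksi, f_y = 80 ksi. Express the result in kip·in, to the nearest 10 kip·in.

M_n ≈ 1670 kip·in

A_s = 4 × 0.44 = 1.76 in².
T = A_s f_y = 1.76 × 80 = 140.8 kips.
a = T/(0.85 f'_c b) = 140.8/(0.85 × 5.85 × 13.5) = 2.097 in.
M_n = T(d − a/2) = 140.8 × (12.9 − 1.0485) = 1668.7 kip·in.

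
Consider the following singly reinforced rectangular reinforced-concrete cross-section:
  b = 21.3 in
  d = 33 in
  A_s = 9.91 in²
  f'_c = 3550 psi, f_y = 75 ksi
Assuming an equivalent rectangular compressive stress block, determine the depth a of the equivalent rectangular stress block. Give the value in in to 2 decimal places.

a ≈ 11.56 in

T = A_s f_y = 9.91 × 75 = 743.25 kips.
a = T/(0.85 f'_c b) = 743.25/(0.85 × 3.55 × 21.3) = 11.56 in.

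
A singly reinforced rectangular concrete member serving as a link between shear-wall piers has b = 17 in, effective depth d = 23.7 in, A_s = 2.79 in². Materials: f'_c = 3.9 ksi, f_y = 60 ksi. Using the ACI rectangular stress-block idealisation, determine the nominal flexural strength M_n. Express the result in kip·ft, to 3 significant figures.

M_n ≈ 310 kip·ft

T = A_s f_y = 2.79 × 60 = 167.4 kips.
a = T/(0.85 f'_c b) = 167.4/(0.85 × 3.9 × 17) = 2.970 in.
M_n = T(d − a/2) = 167.4 × (23.7 − 1.485) = 3718.8 kip·in = 3718.8/12 = 309.90 kip·ft.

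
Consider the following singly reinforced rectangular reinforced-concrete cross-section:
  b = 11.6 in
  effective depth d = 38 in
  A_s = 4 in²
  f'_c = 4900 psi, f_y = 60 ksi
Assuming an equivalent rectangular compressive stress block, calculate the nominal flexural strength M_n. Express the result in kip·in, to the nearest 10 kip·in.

M_n ≈ 8520 kip·in

T = A_s f_y = 4 × 60 = 240 kips.
a = T/(0.85 f'_c b) = 240/(0.85 × 4.9 × 11.6) = 4.968 in.
M_n = T(d − a/2) = 240 × (38 − 2.484) = 8523.8 kip·in.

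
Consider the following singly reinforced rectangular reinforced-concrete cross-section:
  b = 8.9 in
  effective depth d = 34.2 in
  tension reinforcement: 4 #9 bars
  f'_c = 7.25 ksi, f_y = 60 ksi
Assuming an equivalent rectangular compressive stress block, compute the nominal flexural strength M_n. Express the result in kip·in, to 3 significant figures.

M_n ≈ 7680 kip·in

A_s = 4 × 1 = 4 in².
T = A_s f_y = 4 × 60 = 240 kips.
a = T/(0.85 f'_c b) = 240/(0.85 × 7.25 × 8.9) = 4.376 in.
M_n = T(d − a/2) = 240 × (34.2 − 2.188) = 7682.9 kip·in.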